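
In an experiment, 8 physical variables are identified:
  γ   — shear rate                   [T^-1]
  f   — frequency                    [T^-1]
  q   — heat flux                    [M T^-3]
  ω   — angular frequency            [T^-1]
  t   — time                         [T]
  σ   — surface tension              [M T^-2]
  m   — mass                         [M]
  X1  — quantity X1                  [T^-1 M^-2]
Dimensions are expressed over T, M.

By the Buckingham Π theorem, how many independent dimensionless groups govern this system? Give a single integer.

6

Dimensional matrix (T×M by γ×f×q×ω×t×σ×m×X1):
  T: [-1 -1 -3 -1  1 -2  0 -1]
  M: [ 0  0  1  0  0  1  1 -2]
Echelon form has 2 nonzero rows (pivots: γ,q)
8 vars − rank 2 = 6 Π groups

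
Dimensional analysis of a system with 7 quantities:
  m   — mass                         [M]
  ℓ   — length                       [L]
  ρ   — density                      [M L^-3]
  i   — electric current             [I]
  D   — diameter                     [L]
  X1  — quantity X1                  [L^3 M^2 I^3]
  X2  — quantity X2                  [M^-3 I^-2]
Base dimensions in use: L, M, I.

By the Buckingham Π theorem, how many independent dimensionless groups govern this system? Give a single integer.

4

Dimensional matrix (L×M×I by m×ℓ×ρ×i×D×X1×X2):
  L: [ 0  1 -3  0  1  3  0]
  M: [ 1  0  1  0  0  2 -3]
  I: [ 0  0  0  1  0  3 -2]
RREF → pivots at {m,ℓ,i} ⇒ r = 3
n=7, r=3 ⇒ 4 dimensionless groups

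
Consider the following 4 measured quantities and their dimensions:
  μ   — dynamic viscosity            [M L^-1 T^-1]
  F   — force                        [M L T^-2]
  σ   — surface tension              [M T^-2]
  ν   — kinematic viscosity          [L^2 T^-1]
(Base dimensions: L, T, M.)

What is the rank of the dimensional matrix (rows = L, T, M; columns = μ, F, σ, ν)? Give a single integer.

Exponent matrix [L,T,M] × [μ,F,σ,ν]:
  L: [-1  1  0  2]
  T: [-1 -2 -2 -1]
  M: [ 1  1  1  0]
Row reduction gives pivot columns μ,F,σ; rank = 3

3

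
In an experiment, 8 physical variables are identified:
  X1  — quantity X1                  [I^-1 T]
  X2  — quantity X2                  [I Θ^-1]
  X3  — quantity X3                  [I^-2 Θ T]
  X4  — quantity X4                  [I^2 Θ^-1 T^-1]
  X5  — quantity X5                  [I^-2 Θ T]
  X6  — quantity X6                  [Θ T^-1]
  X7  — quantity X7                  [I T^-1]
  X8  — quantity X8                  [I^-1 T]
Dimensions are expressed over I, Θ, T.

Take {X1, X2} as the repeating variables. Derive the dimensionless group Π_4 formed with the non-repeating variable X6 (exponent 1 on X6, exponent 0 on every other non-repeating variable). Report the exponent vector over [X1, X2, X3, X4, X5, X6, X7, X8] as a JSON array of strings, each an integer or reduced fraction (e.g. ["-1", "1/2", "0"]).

Dimensional matrix (I×Θ×T by X1×X2×X3×X4×X5×X6×X7×X8):
  I: [-1  1 -2  2 -2  0  1 -1]
  Θ: [ 0 -1  1 -1  1  1  0  0]
  T: [ 1  0  1 -1  1 -1 -1  1]
Row reduction gives pivot columns X1,X2; rank = 2
Pivot set = {X1,X2}, free = {X3,X4,X5,X6,X7,X8}
RREF:
  r0: [   1    0    1   -1    1   -1   -1    1]
  r1: [   0    1   -1    1   -1   -1    0    0]
  r2: [   0    0    0    0    0    0    0    0]
Fix exponent of X6 at 1, X3 at 0, X4 at 0, X5 at 0, X7 at 0, X8 at 0; solve each RREF row for its pivot's exponent:
  r0: exp(X1) + (-1)·1 = 0 ⇒ exp(X1) = 1
  r1: exp(X2) + (-1)·1 = 0 ⇒ exp(X2) = 1
Π_4 = X1 · X2 · X6

["1", "1", "0", "0", "0", "1", "0", "0"]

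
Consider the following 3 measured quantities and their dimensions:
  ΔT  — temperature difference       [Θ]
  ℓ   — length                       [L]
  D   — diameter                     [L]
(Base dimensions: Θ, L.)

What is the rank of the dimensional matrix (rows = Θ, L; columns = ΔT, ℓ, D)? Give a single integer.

Dimensional matrix (Θ×L by ΔT×ℓ×D):
  Θ: [ 1  0  0]
  L: [ 0  1  1]
RREF → pivots at {ΔT,ℓ} ⇒ r = 2

2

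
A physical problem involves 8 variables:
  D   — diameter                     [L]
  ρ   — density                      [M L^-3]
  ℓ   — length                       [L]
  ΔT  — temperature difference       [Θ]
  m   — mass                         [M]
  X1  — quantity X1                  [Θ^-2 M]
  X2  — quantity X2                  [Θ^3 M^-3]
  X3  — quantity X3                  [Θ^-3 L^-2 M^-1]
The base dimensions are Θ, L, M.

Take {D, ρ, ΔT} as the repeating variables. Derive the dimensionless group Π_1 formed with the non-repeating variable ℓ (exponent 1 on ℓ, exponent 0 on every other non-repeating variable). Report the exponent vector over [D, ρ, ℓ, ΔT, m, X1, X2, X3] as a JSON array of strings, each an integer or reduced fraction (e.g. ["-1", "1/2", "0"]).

["-1", "0", "1", "0", "0", "0", "0", "0"]

Dimensional matrix (Θ×L×M by D×ρ×ℓ×ΔT×m×X1×X2×X3):
  Θ: [ 0  0  0  1  0 -2  3 -3]
  L: [ 1 -3  1  0  0  0  0 -2]
  M: [ 0  1  0  0  1  1 -3 -1]
RREF → pivots at {D,ρ,ΔT} ⇒ r = 3
Repeat: D,ρ,ΔT; free: ℓ,m,X1,X2,X3
RREF:
  r0: [   1    0    1    0    3    3   -9   -5]
  r1: [   0    1    0    0    1    1   -3   -1]
  r2: [   0    0    0    1    0   -2    3   -3]
Fix exponent of ℓ at 1, m at 0, X1 at 0, X2 at 0, X3 at 0; solve each RREF row for its pivot's exponent:
  r0: exp(D) + (1)·1 = 0 ⇒ exp(D) = -1
  r1: exp(ρ) + (0)·1 = 0 ⇒ exp(ρ) = 0
  r2: exp(ΔT) + (0)·1 = 0 ⇒ exp(ΔT) = 0
Π_1 = D^-1 · ℓ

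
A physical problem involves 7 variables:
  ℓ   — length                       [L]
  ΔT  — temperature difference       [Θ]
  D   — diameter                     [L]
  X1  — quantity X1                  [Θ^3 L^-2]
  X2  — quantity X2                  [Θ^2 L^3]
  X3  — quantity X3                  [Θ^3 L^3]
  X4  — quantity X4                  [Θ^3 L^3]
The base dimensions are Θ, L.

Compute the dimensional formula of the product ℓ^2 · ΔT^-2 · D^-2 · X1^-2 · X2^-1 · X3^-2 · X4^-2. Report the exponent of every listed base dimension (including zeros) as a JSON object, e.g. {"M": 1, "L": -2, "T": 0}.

Write exponents as rows Θ,L / cols ℓ,ΔT,D,X1,X2,X3,X4:
  Θ: [ 0  1  0  3  2  3  3]
  L: [ 1  0  1 -2  3  3  3]
  [Θ]: (2)·0+(-2)·1+(-2)·0+(-2)·3+(-1)·2+(-2)·3+(-2)·3 = -22
  [L]: (2)·1+(-2)·0+(-2)·1+(-2)·-2+(-1)·3+(-2)·3+(-2)·3 = -11
⇒ Θ^-22 L^-11

{"Θ": -22, "L": -11}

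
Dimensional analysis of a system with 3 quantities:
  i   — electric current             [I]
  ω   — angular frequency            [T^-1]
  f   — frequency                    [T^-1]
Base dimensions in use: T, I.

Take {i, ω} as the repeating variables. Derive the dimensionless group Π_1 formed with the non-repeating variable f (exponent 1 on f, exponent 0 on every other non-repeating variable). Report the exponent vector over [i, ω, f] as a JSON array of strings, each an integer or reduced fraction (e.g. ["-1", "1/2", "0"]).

["0", "-1", "1"]

Dimensional matrix (T×I by i×ω×f):
  T: [ 0 -1 -1]
  I: [ 1  0  0]
Echelon form has 2 nonzero rows (pivots: i,ω)
Repeat: i,ω; free: f
RREF:
  r0: [   1    0    0]
  r1: [   0    1    1]
Fix exponent of f at 1; solve each RREF row for its pivot's exponent:
  r0: exp(i) + (0)·1 = 0 ⇒ exp(i) = 0
  r1: exp(ω) + (1)·1 = 0 ⇒ exp(ω) = -1
Π_1 = ω^-1 · f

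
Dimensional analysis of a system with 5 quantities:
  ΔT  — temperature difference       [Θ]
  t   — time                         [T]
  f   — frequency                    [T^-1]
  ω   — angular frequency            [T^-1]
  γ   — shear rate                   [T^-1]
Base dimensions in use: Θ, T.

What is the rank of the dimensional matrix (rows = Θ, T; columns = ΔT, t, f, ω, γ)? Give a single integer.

Exponent matrix [Θ,T] × [ΔT,t,f,ω,γ]:
  Θ: [ 1  0  0  0  0]
  T: [ 0  1 -1 -1 -1]
Echelon form has 2 nonzero rows (pivots: ΔT,t)

2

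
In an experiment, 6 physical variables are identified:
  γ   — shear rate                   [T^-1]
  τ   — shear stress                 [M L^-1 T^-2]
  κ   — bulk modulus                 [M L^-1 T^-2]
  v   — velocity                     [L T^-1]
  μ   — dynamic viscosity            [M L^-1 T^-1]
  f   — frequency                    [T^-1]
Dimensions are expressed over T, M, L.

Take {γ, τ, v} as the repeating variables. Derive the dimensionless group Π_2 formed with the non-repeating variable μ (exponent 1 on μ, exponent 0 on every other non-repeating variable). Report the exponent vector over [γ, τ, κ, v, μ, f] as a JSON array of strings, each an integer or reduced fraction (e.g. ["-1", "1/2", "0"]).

Write exponents as rows T,M,L / cols γ,τ,κ,v,μ,f:
  T: [-1 -2 -2 -1 -1 -1]
  M: [ 0  1  1  0  1  0]
  L: [ 0 -1 -1  1 -1  0]
Row reduction gives pivot columns γ,τ,v; rank = 3
Pivot set = {γ,τ,v}, free = {κ,μ,f}
RREF:
  r0: [   1    0    0    0   -1    1]
  r1: [   0    1    1    0    1    0]
  r2: [   0    0    0    1    0    0]
Fix exponent of μ at 1, κ at 0, f at 0; solve each RREF row for its pivot's exponent:
  r0: exp(γ) + (-1)·1 = 0 ⇒ exp(γ) = 1
  r1: exp(τ) + (1)·1 = 0 ⇒ exp(τ) = -1
  r2: exp(v) + (0)·1 = 0 ⇒ exp(v) = 0
Π_2 = γ · τ^-1 · μ

["1", "-1", "0", "0", "1", "0"]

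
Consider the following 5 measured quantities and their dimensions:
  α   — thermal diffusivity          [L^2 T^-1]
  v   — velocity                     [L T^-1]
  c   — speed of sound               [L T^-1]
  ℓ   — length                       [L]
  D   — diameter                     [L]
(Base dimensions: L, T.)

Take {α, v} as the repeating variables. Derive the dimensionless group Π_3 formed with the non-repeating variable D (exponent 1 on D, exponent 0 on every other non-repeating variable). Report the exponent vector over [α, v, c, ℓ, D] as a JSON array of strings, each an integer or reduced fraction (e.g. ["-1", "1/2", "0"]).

Exponent matrix [L,T] × [α,v,c,ℓ,D]:
  L: [ 2  1  1  1  1]
  T: [-1 -1 -1  0  0]
Row reduction gives pivot columns α,v; rank = 2
Pivot set = {α,v}, free = {c,ℓ,D}
RREF:
  r0: [   1    0    0    1    1]
  r1: [   0    1    1   -1   -1]
Fix exponent of D at 1, c at 0, ℓ at 0; solve each RREF row for its pivot's exponent:
  r0: exp(α) + (1)·1 = 0 ⇒ exp(α) = -1
  r1: exp(v) + (-1)·1 = 0 ⇒ exp(v) = 1
Π_3 = α^-1 · v · D

["-1", "1", "0", "0", "1"]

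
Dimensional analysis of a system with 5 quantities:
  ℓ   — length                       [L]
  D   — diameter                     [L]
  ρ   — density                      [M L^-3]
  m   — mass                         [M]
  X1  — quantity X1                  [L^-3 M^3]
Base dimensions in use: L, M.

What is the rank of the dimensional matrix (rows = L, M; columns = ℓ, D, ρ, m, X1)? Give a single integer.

2

Exponent matrix [L,M] × [ℓ,D,ρ,m,X1]:
  L: [ 1  1 -3  0 -3]
  M: [ 0  0  1  1  3]
Echelon form has 2 nonzero rows (pivots: ℓ,ρ)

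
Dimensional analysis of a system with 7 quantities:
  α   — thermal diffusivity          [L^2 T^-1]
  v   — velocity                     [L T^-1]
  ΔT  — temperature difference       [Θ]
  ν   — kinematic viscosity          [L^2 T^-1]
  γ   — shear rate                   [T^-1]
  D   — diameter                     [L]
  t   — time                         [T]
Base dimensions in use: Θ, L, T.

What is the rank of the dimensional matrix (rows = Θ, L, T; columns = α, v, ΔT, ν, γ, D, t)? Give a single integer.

3

Write exponents as rows Θ,L,T / cols α,v,ΔT,ν,γ,D,t:
  Θ: [ 0  0  1  0  0  0  0]
  L: [ 2  1  0  2  0  1  0]
  T: [-1 -1  0 -1 -1  0  1]
Row reduction gives pivot columns α,v,ΔT; rank = 3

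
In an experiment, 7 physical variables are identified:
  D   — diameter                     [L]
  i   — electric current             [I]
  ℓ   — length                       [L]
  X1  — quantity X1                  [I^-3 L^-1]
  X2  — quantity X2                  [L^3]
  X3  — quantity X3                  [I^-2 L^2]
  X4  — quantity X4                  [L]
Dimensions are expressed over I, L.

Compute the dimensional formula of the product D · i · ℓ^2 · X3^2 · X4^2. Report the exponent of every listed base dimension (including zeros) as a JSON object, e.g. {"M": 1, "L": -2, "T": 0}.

Write exponents as rows I,L / cols D,i,ℓ,X1,X2,X3,X4:
  I: [ 0  1  0 -3  0 -2  0]
  L: [ 1  0  1 -1  3  2  1]
  [I]: (1)·0+(1)·1+(2)·0+(2)·-2+(2)·0 = -3
  [L]: (1)·1+(1)·0+(2)·1+(2)·2+(2)·1 = 9
⇒ I^-3 L^9

{"I": -3, "L": 9}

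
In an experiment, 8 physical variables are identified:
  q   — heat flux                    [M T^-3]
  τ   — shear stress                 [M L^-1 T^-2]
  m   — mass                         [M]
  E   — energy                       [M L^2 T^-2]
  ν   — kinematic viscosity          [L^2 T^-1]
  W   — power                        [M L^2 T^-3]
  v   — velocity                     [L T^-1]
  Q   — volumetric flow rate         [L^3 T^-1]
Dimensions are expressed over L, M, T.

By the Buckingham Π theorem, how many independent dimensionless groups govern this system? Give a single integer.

Write exponents as rows L,M,T / cols q,τ,m,E,ν,W,v,Q:
  L: [ 0 -1  0  2  2  2  1  3]
  M: [ 1  1  1  1  0  1  0  0]
  T: [-3 -2  0 -2 -1 -3 -1 -1]
RREF → pivots at {q,τ,m} ⇒ r = 3
8 vars − rank 3 = 5 Π groups

5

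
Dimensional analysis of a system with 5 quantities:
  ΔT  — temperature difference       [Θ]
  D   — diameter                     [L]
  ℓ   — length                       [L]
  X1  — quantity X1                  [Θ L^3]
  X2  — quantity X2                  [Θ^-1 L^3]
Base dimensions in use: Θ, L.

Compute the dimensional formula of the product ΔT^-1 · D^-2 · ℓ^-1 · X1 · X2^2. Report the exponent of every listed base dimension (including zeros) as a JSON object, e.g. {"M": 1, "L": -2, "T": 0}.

Dimensional matrix (Θ×L by ΔT×D×ℓ×X1×X2):
  Θ: [ 1  0  0  1 -1]
  L: [ 0  1  1  3  3]
  [Θ]: (-1)·1+(-2)·0+(-1)·0+(1)·1+(2)·-1 = -2
  [L]: (-1)·0+(-2)·1+(-1)·1+(1)·3+(2)·3 = 6
⇒ Θ^-2 L^6

{"Θ": -2, "L": 6}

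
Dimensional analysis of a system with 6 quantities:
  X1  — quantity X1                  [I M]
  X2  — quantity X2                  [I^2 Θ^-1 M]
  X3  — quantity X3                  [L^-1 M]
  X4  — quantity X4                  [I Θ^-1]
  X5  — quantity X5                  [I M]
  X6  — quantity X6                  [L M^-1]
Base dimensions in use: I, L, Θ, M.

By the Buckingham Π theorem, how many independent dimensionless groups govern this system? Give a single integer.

3

Exponent matrix [I,L,Θ,M] × [X1,X2,X3,X4,X5,X6]:
  I: [ 1  2  0  1  1  0]
  L: [ 0  0 -1  0  0  1]
  Θ: [ 0 -1  0 -1  0  0]
  M: [ 1  1  1  0  1 -1]
Row reduction gives pivot columns X1,X2,X3; rank = 3
n=6, r=3 ⇒ 3 dimensionless groups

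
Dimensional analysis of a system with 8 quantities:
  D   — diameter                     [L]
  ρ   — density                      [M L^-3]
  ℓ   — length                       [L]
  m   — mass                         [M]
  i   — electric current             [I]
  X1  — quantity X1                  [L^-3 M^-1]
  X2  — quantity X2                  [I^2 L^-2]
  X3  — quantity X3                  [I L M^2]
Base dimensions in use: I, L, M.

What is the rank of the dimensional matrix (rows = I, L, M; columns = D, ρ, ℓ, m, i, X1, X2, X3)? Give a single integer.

3

Write exponents as rows I,L,M / cols D,ρ,ℓ,m,i,X1,X2,X3:
  I: [ 0  0  0  0  1  0  2  1]
  L: [ 1 -3  1  0  0 -3 -2  1]
  M: [ 0  1  0  1  0 -1  0  2]
RREF → pivots at {D,ρ,i} ⇒ r = 3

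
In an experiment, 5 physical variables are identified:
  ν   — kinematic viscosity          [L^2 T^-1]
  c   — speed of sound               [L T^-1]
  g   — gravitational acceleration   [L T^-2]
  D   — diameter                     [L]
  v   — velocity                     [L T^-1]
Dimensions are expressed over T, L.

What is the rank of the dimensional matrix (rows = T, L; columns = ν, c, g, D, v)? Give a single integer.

2

Write exponents as rows T,L / cols ν,c,g,D,v:
  T: [-1 -1 -2  0 -1]
  L: [ 2  1  1  1  1]
RREF → pivots at {ν,c} ⇒ r = 2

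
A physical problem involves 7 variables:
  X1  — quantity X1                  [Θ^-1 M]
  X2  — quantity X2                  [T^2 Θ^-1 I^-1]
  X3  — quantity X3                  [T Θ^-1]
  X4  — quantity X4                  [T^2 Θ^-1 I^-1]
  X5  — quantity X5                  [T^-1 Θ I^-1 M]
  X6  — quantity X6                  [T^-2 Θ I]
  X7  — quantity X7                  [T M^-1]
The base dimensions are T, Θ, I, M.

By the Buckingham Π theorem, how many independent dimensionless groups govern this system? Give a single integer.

4

Dimensional matrix (T×Θ×I×M by X1×X2×X3×X4×X5×X6×X7):
  T: [ 0  2  1  2 -1 -2  1]
  Θ: [-1 -1 -1 -1  1  1  0]
  I: [ 0 -1  0 -1 -1  1  0]
  M: [ 1  0  0  0  1  0 -1]
Row reduction gives pivot columns X1,X2,X3; rank = 3
7 vars − rank 3 = 4 Π groups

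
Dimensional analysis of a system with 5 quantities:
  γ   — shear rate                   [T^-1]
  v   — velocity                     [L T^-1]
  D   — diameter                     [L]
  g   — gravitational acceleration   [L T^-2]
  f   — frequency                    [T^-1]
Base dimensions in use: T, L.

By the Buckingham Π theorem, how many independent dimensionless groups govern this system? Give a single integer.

3

Exponent matrix [T,L] × [γ,v,D,g,f]:
  T: [-1 -1  0 -2 -1]
  L: [ 0  1  1  1  0]
RREF → pivots at {γ,v} ⇒ r = 2
Π count = n − r = 5 − 2 = 3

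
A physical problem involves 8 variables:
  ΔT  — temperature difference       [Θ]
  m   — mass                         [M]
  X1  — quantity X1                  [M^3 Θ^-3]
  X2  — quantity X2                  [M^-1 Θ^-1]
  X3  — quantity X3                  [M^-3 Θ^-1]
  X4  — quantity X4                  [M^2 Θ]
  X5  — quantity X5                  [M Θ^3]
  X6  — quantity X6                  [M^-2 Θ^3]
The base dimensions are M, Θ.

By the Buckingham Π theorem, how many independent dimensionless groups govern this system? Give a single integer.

6

Dimensional matrix (M×Θ by ΔT×m×X1×X2×X3×X4×X5×X6):
  M: [ 0  1  3 -1 -3  2  1 -2]
  Θ: [ 1  0 -3 -1 -1  1  3  3]
Row reduction gives pivot columns ΔT,m; rank = 2
Π count = n − r = 8 − 2 = 6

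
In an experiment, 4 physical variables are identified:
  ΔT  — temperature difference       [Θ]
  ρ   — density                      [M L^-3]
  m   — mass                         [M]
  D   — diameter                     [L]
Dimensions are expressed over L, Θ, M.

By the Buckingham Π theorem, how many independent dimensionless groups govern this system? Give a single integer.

1

Write exponents as rows L,Θ,M / cols ΔT,ρ,m,D:
  L: [ 0 -3  0  1]
  Θ: [ 1  0  0  0]
  M: [ 0  1  1  0]
Echelon form has 3 nonzero rows (pivots: ΔT,ρ,m)
Π count = n − r = 4 − 3 = 1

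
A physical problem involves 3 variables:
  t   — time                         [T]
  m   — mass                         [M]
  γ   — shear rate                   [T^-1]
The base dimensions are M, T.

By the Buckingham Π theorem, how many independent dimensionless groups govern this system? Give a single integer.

Dimensional matrix (M×T by t×m×γ):
  M: [ 0  1  0]
  T: [ 1  0 -1]
Echelon form has 2 nonzero rows (pivots: t,m)
Π count = n − r = 3 − 2 = 1

1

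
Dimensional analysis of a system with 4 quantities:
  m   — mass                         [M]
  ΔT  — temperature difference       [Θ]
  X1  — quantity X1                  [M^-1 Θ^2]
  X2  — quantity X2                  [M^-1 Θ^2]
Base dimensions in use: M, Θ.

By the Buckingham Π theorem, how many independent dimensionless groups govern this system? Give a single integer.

2

Dimensional matrix (M×Θ by m×ΔT×X1×X2):
  M: [ 1  0 -1 -1]
  Θ: [ 0  1  2  2]
Echelon form has 2 nonzero rows (pivots: m,ΔT)
Π count = n − r = 4 − 2 = 2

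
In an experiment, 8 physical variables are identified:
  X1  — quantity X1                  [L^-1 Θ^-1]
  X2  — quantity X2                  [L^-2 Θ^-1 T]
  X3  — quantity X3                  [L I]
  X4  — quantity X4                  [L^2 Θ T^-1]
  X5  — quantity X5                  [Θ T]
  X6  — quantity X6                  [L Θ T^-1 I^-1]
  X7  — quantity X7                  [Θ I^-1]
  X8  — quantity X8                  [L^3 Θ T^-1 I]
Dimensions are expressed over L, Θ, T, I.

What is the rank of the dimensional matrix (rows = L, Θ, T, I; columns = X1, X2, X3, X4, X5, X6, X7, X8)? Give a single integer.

Write exponents as rows L,Θ,T,I / cols X1,X2,X3,X4,X5,X6,X7,X8:
  L: [-1 -2  1  2  0  1  0  3]
  Θ: [-1 -1  0  1  1  1  1  1]
  T: [ 0  1  0 -1  1 -1  0 -1]
  I: [ 0  0  1  0  0 -1 -1  1]
RREF → pivots at {X1,X2,X3} ⇒ r = 3

3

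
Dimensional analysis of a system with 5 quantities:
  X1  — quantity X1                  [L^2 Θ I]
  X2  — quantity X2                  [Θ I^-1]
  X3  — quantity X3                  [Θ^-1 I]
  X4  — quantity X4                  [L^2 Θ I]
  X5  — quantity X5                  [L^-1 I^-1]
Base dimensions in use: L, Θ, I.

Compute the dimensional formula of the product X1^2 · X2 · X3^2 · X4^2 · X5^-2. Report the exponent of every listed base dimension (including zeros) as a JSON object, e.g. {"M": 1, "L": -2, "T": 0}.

{"L": 10, "Θ": 3, "I": 7}

Exponent matrix [L,Θ,I] × [X1,X2,X3,X4,X5]:
  L: [ 2  0  0  2 -1]
  Θ: [ 1  1 -1  1  0]
  I: [ 1 -1  1  1 -1]
  [L]: (2)·2+(1)·0+(2)·0+(2)·2+(-2)·-1 = 10
  [Θ]: (2)·1+(1)·1+(2)·-1+(2)·1+(-2)·0 = 3
  [I]: (2)·1+(1)·-1+(2)·1+(2)·1+(-2)·-1 = 7
⇒ L^10 Θ^3 I^7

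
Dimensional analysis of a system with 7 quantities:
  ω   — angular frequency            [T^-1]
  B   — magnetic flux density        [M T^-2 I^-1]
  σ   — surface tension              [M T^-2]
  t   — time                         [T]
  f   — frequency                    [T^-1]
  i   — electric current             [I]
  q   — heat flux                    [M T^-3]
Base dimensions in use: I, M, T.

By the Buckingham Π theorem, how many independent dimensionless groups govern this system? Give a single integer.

4

Write exponents as rows I,M,T / cols ω,B,σ,t,f,i,q:
  I: [ 0 -1  0  0  0  1  0]
  M: [ 0  1  1  0  0  0  1]
  T: [-1 -2 -2  1 -1  0 -3]
Echelon form has 3 nonzero rows (pivots: ω,B,σ)
7 vars − rank 3 = 4 Π groups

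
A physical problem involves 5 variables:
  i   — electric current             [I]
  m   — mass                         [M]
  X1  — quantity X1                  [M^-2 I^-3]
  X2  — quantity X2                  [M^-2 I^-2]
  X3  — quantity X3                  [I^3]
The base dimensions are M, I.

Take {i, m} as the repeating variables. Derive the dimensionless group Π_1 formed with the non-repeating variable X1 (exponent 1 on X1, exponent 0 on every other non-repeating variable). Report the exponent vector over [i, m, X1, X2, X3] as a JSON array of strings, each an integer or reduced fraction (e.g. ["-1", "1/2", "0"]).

["3", "2", "1", "0", "0"]

Exponent matrix [M,I] × [i,m,X1,X2,X3]:
  M: [ 0  1 -2 -2  0]
  I: [ 1  0 -3 -2  3]
Row reduction gives pivot columns i,m; rank = 2
Repeat: i,m; free: X1,X2,X3
RREF:
  r0: [   1    0   -3   -2    3]
  r1: [   0    1   -2   -2    0]
Fix exponent of X1 at 1, X2 at 0, X3 at 0; solve each RREF row for its pivot's exponent:
  r0: exp(i) + (-3)·1 = 0 ⇒ exp(i) = 3
  r1: exp(m) + (-2)·1 = 0 ⇒ exp(m) = 2
Π_1 = i^3 · m^2 · X1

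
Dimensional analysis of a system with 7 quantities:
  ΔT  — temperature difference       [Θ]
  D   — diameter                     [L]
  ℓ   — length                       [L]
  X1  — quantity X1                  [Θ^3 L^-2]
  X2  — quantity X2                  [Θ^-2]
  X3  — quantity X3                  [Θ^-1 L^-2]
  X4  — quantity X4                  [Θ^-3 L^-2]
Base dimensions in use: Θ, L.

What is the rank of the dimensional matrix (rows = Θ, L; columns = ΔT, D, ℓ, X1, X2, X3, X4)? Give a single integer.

Write exponents as rows Θ,L / cols ΔT,D,ℓ,X1,X2,X3,X4:
  Θ: [ 1  0  0  3 -2 -1 -3]
  L: [ 0  1  1 -2  0 -2 -2]
Echelon form has 2 nonzero rows (pivots: ΔT,D)

2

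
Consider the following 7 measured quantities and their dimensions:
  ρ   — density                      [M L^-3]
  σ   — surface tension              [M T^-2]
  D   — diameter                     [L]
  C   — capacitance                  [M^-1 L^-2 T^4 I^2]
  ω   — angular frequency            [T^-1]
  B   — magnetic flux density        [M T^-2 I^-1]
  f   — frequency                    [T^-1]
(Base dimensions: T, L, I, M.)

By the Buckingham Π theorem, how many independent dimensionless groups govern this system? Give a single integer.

Dimensional matrix (T×L×I×M by ρ×σ×D×C×ω×B×f):
  T: [ 0 -2  0  4 -1 -2 -1]
  L: [-3  0  1 -2  0  0  0]
  I: [ 0  0  0  2  0 -1  0]
  M: [ 1  1  0 -1  0  1  0]
RREF → pivots at {ρ,σ,D,C} ⇒ r = 4
7 vars − rank 4 = 3 Π groups

3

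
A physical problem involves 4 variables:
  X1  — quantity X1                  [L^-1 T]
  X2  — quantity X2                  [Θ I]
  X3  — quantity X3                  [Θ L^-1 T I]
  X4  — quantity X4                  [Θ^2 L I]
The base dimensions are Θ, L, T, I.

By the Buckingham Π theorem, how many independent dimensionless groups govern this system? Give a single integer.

Write exponents as rows Θ,L,T,I / cols X1,X2,X3,X4:
  Θ: [ 0  1  1  2]
  L: [-1  0 -1  1]
  T: [ 1  0  1  0]
  I: [ 0  1  1  1]
Echelon form has 3 nonzero rows (pivots: X1,X2,X4)
4 vars − rank 3 = 1 Π group

1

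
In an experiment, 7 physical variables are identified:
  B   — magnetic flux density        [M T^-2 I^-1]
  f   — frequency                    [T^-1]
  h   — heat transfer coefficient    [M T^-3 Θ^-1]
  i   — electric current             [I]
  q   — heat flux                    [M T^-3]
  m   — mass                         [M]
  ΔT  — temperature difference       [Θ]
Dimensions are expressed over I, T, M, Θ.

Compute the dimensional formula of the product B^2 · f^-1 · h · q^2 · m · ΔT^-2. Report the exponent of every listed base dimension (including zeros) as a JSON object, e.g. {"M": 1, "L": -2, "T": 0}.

{"I": -2, "T": -12, "M": 6, "Θ": -3}

Dimensional matrix (I×T×M×Θ by B×f×h×i×q×m×ΔT):
  I: [-1  0  0  1  0  0  0]
  T: [-2 -1 -3  0 -3  0  0]
  M: [ 1  0  1  0  1  1  0]
  Θ: [ 0  0 -1  0  0  0  1]
  [I]: (2)·-1+(-1)·0+(1)·0+(2)·0+(1)·0+(-2)·0 = -2
  [T]: (2)·-2+(-1)·-1+(1)·-3+(2)·-3+(1)·0+(-2)·0 = -12
  [M]: (2)·1+(-1)·0+(1)·1+(2)·1+(1)·1+(-2)·0 = 6
  [Θ]: (2)·0+(-1)·0+(1)·-1+(2)·0+(1)·0+(-2)·1 = -3
⇒ I^-2 T^-12 M^6 Θ^-3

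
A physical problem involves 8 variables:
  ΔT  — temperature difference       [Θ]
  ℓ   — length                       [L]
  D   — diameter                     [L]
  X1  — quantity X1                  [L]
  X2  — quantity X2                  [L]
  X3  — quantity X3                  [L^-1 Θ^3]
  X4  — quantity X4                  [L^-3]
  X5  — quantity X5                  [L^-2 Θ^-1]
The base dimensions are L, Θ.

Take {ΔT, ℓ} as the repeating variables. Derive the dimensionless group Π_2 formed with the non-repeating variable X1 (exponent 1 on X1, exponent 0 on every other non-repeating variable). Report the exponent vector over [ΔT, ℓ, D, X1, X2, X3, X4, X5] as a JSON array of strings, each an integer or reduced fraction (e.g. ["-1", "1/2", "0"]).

["0", "-1", "0", "1", "0", "0", "0", "0"]

Exponent matrix [L,Θ] × [ΔT,ℓ,D,X1,X2,X3,X4,X5]:
  L: [ 0  1  1  1  1 -1 -3 -2]
  Θ: [ 1  0  0  0  0  3  0 -1]
Row reduction gives pivot columns ΔT,ℓ; rank = 2
Repeat: ΔT,ℓ; free: D,X1,X2,X3,X4,X5
RREF:
  r0: [   1    0    0    0    0    3    0   -1]
  r1: [   0    1    1    1    1   -1   -3   -2]
Fix exponent of X1 at 1, D at 0, X2 at 0, X3 at 0, X4 at 0, X5 at 0; solve each RREF row for its pivot's exponent:
  r0: exp(ΔT) + (0)·1 = 0 ⇒ exp(ΔT) = 0
  r1: exp(ℓ) + (1)·1 = 0 ⇒ exp(ℓ) = -1
Π_2 = ℓ^-1 · X1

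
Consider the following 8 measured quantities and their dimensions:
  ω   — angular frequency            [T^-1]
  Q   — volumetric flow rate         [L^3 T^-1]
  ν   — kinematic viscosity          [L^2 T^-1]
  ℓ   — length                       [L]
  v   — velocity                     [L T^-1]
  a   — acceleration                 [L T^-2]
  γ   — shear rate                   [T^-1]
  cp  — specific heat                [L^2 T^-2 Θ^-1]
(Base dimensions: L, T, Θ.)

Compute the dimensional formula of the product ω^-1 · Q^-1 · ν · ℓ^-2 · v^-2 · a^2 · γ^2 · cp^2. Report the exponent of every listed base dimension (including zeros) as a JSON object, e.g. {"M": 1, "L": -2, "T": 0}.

Dimensional matrix (L×T×Θ by ω×Q×ν×ℓ×v×a×γ×cp):
  L: [ 0  3  2  1  1  1  0  2]
  T: [-1 -1 -1  0 -1 -2 -1 -2]
  Θ: [ 0  0  0  0  0  0  0 -1]
  [L]: (-1)·0+(-1)·3+(1)·2+(-2)·1+(-2)·1+(2)·1+(2)·0+(2)·2 = 1
  [T]: (-1)·-1+(-1)·-1+(1)·-1+(-2)·0+(-2)·-1+(2)·-2+(2)·-1+(2)·-2 = -7
  [Θ]: (-1)·0+(-1)·0+(1)·0+(-2)·0+(-2)·0+(2)·0+(2)·0+(2)·-1 = -2
⇒ L T^-7 Θ^-2

{"L": 1, "T": -7, "Θ": -2}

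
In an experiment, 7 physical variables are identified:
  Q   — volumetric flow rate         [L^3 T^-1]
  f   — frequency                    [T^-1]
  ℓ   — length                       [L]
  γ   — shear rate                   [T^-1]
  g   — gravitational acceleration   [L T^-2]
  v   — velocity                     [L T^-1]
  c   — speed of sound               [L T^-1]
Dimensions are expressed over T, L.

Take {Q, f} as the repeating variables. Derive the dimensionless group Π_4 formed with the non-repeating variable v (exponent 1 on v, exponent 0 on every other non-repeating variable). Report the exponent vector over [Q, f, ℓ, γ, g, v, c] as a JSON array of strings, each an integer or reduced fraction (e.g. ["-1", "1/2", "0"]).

["-1/3", "-2/3", "0", "0", "0", "1", "0"]

Dimensional matrix (T×L by Q×f×ℓ×γ×g×v×c):
  T: [-1 -1  0 -1 -2 -1 -1]
  L: [ 3  0  1  0  1  1  1]
Row reduction gives pivot columns Q,f; rank = 2
Pivot set = {Q,f}, free = {ℓ,γ,g,v,c}
RREF:
  r0: [   1    0  1/3    0  1/3  1/3  1/3]
  r1: [   0    1 -1/3    1  5/3  2/3  2/3]
Fix exponent of v at 1, ℓ at 0, γ at 0, g at 0, c at 0; solve each RREF row for its pivot's exponent:
  r0: exp(Q) + (1/3)·1 = 0 ⇒ exp(Q) = -1/3
  r1: exp(f) + (2/3)·1 = 0 ⇒ exp(f) = -2/3
Π_4 = Q^(-1/3) · f^(-2/3) · v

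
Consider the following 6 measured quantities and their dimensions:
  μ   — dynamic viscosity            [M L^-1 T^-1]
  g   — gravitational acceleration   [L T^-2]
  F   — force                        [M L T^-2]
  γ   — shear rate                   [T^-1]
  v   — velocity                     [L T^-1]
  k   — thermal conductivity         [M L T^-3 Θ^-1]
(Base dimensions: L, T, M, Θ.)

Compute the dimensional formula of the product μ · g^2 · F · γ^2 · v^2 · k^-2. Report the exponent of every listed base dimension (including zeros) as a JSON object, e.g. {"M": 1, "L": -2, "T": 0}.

Dimensional matrix (L×T×M×Θ by μ×g×F×γ×v×k):
  L: [-1  1  1  0  1  1]
  T: [-1 -2 -2 -1 -1 -3]
  M: [ 1  0  1  0  0  1]
  Θ: [ 0  0  0  0  0 -1]
  [L]: (1)·-1+(2)·1+(1)·1+(2)·0+(2)·1+(-2)·1 = 2
  [T]: (1)·-1+(2)·-2+(1)·-2+(2)·-1+(2)·-1+(-2)·-3 = -5
  [M]: (1)·1+(2)·0+(1)·1+(2)·0+(2)·0+(-2)·1 = 0
  [Θ]: (1)·0+(2)·0+(1)·0+(2)·0+(2)·0+(-2)·-1 = 2
⇒ L^2 T^-5 Θ^2

{"L": 2, "T": -5, "M": 0, "Θ": 2}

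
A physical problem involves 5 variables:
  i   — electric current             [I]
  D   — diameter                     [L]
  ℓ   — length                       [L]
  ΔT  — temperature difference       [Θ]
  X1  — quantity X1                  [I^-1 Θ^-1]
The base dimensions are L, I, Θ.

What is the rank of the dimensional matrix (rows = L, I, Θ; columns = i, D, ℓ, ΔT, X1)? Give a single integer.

3

Exponent matrix [L,I,Θ] × [i,D,ℓ,ΔT,X1]:
  L: [ 0  1  1  0  0]
  I: [ 1  0  0  0 -1]
  Θ: [ 0  0  0  1 -1]
Row reduction gives pivot columns i,D,ΔT; rank = 3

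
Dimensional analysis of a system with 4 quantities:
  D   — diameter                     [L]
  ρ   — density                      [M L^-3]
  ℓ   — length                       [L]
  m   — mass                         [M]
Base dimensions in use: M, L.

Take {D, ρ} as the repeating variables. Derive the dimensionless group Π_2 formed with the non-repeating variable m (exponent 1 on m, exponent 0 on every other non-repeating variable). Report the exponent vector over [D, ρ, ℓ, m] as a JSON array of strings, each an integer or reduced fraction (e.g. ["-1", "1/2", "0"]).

Exponent matrix [M,L] × [D,ρ,ℓ,m]:
  M: [ 0  1  0  1]
  L: [ 1 -3  1  0]
RREF → pivots at {D,ρ} ⇒ r = 2
Pivot set = {D,ρ}, free = {ℓ,m}
RREF:
  r0: [   1    0    1    3]
  r1: [   0    1    0    1]
Fix exponent of m at 1, ℓ at 0; solve each RREF row for its pivot's exponent:
  r0: exp(D) + (3)·1 = 0 ⇒ exp(D) = -3
  r1: exp(ρ) + (1)·1 = 0 ⇒ exp(ρ) = -1
Π_2 = D^-3 · ρ^-1 · m

["-3", "-1", "0", "1"]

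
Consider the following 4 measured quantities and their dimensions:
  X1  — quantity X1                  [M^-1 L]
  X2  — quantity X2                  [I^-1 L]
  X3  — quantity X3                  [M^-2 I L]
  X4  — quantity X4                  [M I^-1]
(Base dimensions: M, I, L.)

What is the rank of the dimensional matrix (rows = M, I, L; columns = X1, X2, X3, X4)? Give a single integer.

Dimensional matrix (M×I×L by X1×X2×X3×X4):
  M: [-1  0 -2  1]
  I: [ 0 -1  1 -1]
  L: [ 1  1  1  0]
RREF → pivots at {X1,X2} ⇒ r = 2

2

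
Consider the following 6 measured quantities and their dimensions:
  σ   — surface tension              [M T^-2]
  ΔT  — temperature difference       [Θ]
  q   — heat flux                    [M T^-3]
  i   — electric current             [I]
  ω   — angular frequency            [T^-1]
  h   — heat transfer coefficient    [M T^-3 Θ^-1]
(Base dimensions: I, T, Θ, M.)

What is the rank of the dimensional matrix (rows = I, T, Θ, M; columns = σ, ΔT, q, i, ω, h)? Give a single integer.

4

Write exponents as rows I,T,Θ,M / cols σ,ΔT,q,i,ω,h:
  I: [ 0  0  0  1  0  0]
  T: [-2  0 -3  0 -1 -3]
  Θ: [ 0  1  0  0  0 -1]
  M: [ 1  0  1  0  0  1]
Row reduction gives pivot columns σ,ΔT,q,i; rank = 4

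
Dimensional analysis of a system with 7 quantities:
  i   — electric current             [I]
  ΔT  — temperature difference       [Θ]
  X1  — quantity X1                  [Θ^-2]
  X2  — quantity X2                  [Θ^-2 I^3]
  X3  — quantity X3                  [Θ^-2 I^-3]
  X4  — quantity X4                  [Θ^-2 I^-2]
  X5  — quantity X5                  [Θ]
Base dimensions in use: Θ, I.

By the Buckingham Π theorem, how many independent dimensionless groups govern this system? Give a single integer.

5

Write exponents as rows Θ,I / cols i,ΔT,X1,X2,X3,X4,X5:
  Θ: [ 0  1 -2 -2 -2 -2  1]
  I: [ 1  0  0  3 -3 -2  0]
Row reduction gives pivot columns i,ΔT; rank = 2
Π count = n − r = 7 − 2 = 5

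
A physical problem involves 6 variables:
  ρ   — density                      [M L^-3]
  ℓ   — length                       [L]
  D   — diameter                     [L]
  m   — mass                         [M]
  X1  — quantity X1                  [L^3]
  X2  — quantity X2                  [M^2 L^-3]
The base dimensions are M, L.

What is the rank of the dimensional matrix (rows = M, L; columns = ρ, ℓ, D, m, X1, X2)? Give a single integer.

2

Dimensional matrix (M×L by ρ×ℓ×D×m×X1×X2):
  M: [ 1  0  0  1  0  2]
  L: [-3  1  1  0  3 -3]
RREF → pivots at {ρ,ℓ} ⇒ r = 2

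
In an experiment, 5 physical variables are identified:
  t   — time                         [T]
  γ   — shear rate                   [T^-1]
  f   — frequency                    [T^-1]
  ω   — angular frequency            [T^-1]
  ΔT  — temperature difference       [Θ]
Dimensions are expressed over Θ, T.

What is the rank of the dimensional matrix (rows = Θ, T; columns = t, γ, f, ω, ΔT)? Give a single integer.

Dimensional matrix (Θ×T by t×γ×f×ω×ΔT):
  Θ: [ 0  0  0  0  1]
  T: [ 1 -1 -1 -1  0]
RREF → pivots at {t,ΔT} ⇒ r = 2

2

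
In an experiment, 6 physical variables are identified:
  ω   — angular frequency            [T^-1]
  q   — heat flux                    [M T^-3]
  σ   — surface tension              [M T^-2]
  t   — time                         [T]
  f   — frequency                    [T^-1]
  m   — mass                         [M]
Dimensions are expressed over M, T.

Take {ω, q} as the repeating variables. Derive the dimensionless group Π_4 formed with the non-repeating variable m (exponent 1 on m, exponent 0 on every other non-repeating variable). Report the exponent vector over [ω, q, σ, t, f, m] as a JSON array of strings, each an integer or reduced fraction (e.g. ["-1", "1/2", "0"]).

Exponent matrix [M,T] × [ω,q,σ,t,f,m]:
  M: [ 0  1  1  0  0  1]
  T: [-1 -3 -2  1 -1  0]
Row reduction gives pivot columns ω,q; rank = 2
Repeat: ω,q; free: σ,t,f,m
RREF:
  r0: [   1    0   -1   -1    1   -3]
  r1: [   0    1    1    0    0    1]
Fix exponent of m at 1, σ at 0, t at 0, f at 0; solve each RREF row for its pivot's exponent:
  r0: exp(ω) + (-3)·1 = 0 ⇒ exp(ω) = 3
  r1: exp(q) + (1)·1 = 0 ⇒ exp(q) = -1
Π_4 = ω^3 · q^-1 · m

["3", "-1", "0", "0", "0", "1"]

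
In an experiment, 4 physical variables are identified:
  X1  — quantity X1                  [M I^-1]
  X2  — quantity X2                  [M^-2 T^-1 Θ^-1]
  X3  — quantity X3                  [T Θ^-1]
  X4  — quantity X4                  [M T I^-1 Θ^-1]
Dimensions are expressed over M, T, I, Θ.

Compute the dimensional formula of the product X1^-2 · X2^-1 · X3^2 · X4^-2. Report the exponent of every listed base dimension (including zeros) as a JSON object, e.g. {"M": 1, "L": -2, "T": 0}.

{"M": -2, "T": 1, "I": 4, "Θ": 1}

Dimensional matrix (M×T×I×Θ by X1×X2×X3×X4):
  M: [ 1 -2  0  1]
  T: [ 0 -1  1  1]
  I: [-1  0  0 -1]
  Θ: [ 0 -1 -1 -1]
  [M]: (-2)·1+(-1)·-2+(2)·0+(-2)·1 = -2
  [T]: (-2)·0+(-1)·-1+(2)·1+(-2)·1 = 1
  [I]: (-2)·-1+(-1)·0+(2)·0+(-2)·-1 = 4
  [Θ]: (-2)·0+(-1)·-1+(2)·-1+(-2)·-1 = 1
⇒ M^-2 T I^4 Θ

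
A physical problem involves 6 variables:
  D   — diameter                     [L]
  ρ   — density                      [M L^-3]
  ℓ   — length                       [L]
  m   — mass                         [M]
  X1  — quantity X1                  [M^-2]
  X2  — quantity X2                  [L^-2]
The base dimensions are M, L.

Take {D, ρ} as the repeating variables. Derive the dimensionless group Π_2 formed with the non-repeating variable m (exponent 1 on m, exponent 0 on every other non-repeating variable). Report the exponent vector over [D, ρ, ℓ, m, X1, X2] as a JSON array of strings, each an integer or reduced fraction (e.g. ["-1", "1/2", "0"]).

["-3", "-1", "0", "1", "0", "0"]

Write exponents as rows M,L / cols D,ρ,ℓ,m,X1,X2:
  M: [ 0  1  0  1 -2  0]
  L: [ 1 -3  1  0  0 -2]
Row reduction gives pivot columns D,ρ; rank = 2
Repeat: D,ρ; free: ℓ,m,X1,X2
RREF:
  r0: [   1    0    1    3   -6   -2]
  r1: [   0    1    0    1   -2    0]
Fix exponent of m at 1, ℓ at 0, X1 at 0, X2 at 0; solve each RREF row for its pivot's exponent:
  r0: exp(D) + (3)·1 = 0 ⇒ exp(D) = -3
  r1: exp(ρ) + (1)·1 = 0 ⇒ exp(ρ) = -1
Π_2 = D^-3 · ρ^-1 · m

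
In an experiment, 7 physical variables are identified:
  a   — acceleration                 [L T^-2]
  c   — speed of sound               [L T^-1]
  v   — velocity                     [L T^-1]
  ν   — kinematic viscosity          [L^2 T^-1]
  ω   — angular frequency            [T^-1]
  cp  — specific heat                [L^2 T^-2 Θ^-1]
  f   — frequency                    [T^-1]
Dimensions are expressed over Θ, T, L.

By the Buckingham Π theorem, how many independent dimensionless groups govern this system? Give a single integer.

Write exponents as rows Θ,T,L / cols a,c,v,ν,ω,cp,f:
  Θ: [ 0  0  0  0  0 -1  0]
  T: [-2 -1 -1 -1 -1 -2 -1]
  L: [ 1  1  1  2  0  2  0]
Row reduction gives pivot columns a,c,cp; rank = 3
7 vars − rank 3 = 4 Π groups

4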